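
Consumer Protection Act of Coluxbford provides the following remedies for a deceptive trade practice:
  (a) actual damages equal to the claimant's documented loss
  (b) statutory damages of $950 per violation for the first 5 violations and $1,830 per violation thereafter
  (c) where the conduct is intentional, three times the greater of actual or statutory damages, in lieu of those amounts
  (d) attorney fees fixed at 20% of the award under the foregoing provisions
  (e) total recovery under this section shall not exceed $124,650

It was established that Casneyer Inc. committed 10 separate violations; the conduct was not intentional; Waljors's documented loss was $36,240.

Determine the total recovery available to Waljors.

$60,168

First 5 violations: 5 × $950 = $4,750
Remaining violations: (10 − 5) × $1,830 = $9,150
Statutory damages: $4,750 + $9,150 = $13,900
Conduct not intentional: the in-lieu enhancement does not apply.
Actual plus statutory damages: $36,240 + $13,900 = $50,140
Attorney fees: 20% of $50,140 = $10,028
Total before cap: $50,140 + $10,028 = $60,168
Cap at $124,650: $60,168 is within the cap, no reduction.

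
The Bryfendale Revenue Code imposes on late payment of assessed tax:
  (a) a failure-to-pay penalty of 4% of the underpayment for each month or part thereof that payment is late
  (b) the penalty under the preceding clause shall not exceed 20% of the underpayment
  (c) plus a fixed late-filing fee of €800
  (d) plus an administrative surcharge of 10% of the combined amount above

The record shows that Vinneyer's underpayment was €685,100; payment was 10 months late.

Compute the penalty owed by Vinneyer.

€151,602

Accrued rate: 4% × 10 = 40%, capped at 20% → 20%
Failure-to-pay penalty: 20% of €685,100 = €137,020
Penalty before surcharge: €137,020 + €800 = €137,820
Administrative surcharge: 10% of €137,820 = €13,782
Total penalty: €137,820 + €13,782 = €151,602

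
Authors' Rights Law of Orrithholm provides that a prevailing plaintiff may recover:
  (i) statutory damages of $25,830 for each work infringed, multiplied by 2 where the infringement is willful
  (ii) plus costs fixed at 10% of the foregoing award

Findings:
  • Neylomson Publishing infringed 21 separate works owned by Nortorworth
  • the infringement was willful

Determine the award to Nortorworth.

Statutory damages: 21 × $25,830 = $542,430
Doubled: 2 × $542,430 = $1,084,860
Costs: 10% of $1,084,860 = $108,486
Award plus costs: $1,084,860 + $108,486 = $1,193,346

$1,193,346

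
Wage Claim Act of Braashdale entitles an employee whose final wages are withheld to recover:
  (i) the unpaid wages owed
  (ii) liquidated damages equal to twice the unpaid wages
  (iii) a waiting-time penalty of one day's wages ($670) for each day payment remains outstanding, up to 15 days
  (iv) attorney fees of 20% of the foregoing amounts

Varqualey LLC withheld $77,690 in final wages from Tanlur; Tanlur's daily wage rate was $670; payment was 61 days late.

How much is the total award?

Doubled: 2 × $77,690 = $155,380
Penalty days: min(61, 15) = 15
Waiting-time penalty: 15 × $670 = $10,050
Subtotal: $77,690 + $155,380 + $10,050 = $243,120
Attorney fees: 20% of $243,120 = $48,624
Total award: $243,120 + $48,624 = $291,744

Total award: $291,744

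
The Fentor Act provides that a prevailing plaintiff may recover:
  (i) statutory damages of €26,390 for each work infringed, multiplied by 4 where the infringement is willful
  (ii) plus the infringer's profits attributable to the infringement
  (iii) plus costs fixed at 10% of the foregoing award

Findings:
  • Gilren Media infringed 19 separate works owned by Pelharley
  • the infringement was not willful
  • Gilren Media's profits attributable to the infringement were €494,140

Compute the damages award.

Statutory damages: 19 × €26,390 = €501,410
Infringement not willful: no ×4 enhancement.
Combined award: €501,410 + €494,140 = €995,550
Costs: 10% of €995,550 = €99,555
Award plus costs: €995,550 + €99,555 = €1,095,105

€1,095,105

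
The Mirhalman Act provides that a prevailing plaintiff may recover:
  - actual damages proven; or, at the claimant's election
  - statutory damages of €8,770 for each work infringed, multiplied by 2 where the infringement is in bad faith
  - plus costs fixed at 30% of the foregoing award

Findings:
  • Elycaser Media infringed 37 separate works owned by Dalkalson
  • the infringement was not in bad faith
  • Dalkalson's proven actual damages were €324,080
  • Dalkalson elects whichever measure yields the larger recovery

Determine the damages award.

€421,837

Statutory damages: 37 × €8,770 = €324,490
Infringement not in bad faith: no ×2 enhancement.
Greater of actual damages (€324,080) or statutory damages (€324,490): €324,490
Costs: 30% of €324,490 = €97,347
Award plus costs: €324,490 + €97,347 = €421,837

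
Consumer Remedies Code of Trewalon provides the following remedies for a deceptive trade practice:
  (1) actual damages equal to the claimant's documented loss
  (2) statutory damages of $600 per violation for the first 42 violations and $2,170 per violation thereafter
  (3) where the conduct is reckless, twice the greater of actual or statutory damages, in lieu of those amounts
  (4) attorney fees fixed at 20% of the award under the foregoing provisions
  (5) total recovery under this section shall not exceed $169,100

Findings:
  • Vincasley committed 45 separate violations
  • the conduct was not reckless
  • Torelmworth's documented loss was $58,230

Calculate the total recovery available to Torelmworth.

$107,928

First 42 violations: 42 × $600 = $25,200
Remaining violations: (45 − 42) × $2,170 = $6,510
Statutory damages: $25,200 + $6,510 = $31,710
Conduct not reckless: the in-lieu enhancement does not apply.
Actual plus statutory damages: $58,230 + $31,710 = $89,940
Attorney fees: 20% of $89,940 = $17,988
Total before cap: $89,940 + $17,988 = $107,928
Cap at $169,100: $107,928 is within the cap, no reduction.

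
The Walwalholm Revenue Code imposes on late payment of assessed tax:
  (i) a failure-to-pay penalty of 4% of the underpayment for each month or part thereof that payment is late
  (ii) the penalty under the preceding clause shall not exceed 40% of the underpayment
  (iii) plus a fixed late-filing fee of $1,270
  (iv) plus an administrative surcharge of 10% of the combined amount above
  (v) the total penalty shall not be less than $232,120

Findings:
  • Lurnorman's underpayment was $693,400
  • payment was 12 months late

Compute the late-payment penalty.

$306,493

Accrued rate: 4% × 12 = 48%, capped at 40% → 40%
Failure-to-pay penalty: 40% of $693,400 = $277,360
Penalty before surcharge: $277,360 + $1,270 = $278,630
Administrative surcharge: 10% of $278,630 = $27,863
Total penalty: $278,630 + $27,863 = $306,493
Minimum $232,120: $306,493 meets the minimum, no increase.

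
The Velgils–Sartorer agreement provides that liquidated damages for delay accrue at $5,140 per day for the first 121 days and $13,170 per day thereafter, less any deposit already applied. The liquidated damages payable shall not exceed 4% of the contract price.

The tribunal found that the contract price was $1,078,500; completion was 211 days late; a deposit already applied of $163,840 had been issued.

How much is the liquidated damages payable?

$43,140

First 121 days: 121 × $5,140 = $621,940
Remaining days: (211 − 121) × $13,170 = $1,185,300
Accrued per-day damages: $621,940 + $1,185,300 = $1,807,240
Less deposit already applied: $1,807,240 − $163,840 = $1,643,400
Cap: 4% of $1,078,500 = $43,140
Cap at $43,140: $1,643,400 exceeds the cap → $43,140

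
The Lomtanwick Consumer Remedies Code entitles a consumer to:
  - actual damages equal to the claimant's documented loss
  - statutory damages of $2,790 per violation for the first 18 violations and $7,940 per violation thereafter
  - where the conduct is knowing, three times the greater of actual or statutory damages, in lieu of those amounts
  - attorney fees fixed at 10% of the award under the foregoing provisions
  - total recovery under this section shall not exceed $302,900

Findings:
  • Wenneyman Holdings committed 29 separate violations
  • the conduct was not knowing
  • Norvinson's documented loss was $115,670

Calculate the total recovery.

$278,553

First 18 violations: 18 × $2,790 = $50,220
Remaining violations: (29 − 18) × $7,940 = $87,340
Statutory damages: $50,220 + $87,340 = $137,560
Conduct not knowing: the in-lieu enhancement does not apply.
Actual plus statutory damages: $115,670 + $137,560 = $253,230
Attorney fees: 10% of $253,230 = $25,323
Total before cap: $253,230 + $25,323 = $278,553
Cap at $302,900: $278,553 is within the cap, no reduction.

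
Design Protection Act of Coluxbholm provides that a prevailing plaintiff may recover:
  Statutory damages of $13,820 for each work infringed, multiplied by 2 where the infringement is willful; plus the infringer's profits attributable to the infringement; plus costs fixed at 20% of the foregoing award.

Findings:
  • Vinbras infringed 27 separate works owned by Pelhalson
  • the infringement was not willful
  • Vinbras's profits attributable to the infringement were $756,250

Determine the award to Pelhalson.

Statutory damages: 27 × $13,820 = $373,140
Infringement not willful: no ×2 enhancement.
Combined award: $373,140 + $756,250 = $1,129,390
Costs: 20% of $1,129,390 = $225,878
Award plus costs: $1,129,390 + $225,878 = $1,355,268

$1,355,268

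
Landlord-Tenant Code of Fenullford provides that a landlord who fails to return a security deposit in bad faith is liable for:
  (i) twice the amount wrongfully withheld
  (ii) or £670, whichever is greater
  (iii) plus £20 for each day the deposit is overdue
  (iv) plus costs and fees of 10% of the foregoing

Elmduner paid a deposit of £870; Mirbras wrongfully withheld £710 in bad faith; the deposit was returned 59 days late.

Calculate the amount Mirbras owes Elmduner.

Doubled: 2 × £710 = £1,420
Minimum £670: £1,420 meets the minimum, no increase.
Late-return penalty: 59 × £20 = £1,180
Damages plus late penalty: £1,420 + £1,180 = £2,600
Costs and fees: 10% of £2,600 = £260
Total recovery: £2,600 + £260 = £2,860

£2,860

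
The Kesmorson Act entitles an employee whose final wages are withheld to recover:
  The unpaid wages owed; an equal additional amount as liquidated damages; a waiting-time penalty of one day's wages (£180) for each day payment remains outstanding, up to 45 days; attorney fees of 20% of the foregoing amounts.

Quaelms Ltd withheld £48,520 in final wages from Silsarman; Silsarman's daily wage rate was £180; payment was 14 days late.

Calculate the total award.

£119,472

Liquidated damages (equal amount): £48,520
Penalty days: min(14, 45) = 14
Waiting-time penalty: 14 × £180 = £2,520
Subtotal: £48,520 + £48,520 + £2,520 = £99,560
Attorney fees: 20% of £99,560 = £19,912
Total award: £99,560 + £19,912 = £119,472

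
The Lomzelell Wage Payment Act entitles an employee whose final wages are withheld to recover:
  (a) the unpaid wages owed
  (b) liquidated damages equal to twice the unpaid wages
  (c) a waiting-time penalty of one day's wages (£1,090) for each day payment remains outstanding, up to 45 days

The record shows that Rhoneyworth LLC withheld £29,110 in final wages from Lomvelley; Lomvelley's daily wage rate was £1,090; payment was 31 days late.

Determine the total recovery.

Doubled: 2 × £29,110 = £58,220
Penalty days: min(31, 45) = 31
Waiting-time penalty: 31 × £1,090 = £33,790
Total award: £29,110 + £58,220 + £33,790 = £121,120

£121,120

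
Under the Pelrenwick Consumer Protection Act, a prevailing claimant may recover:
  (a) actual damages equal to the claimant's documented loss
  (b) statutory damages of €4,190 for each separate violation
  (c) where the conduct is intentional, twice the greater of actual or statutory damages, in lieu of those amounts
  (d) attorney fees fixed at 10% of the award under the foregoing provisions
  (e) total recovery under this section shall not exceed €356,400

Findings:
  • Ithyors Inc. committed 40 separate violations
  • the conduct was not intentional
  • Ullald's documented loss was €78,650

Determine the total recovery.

€270,875

Statutory damages: 40 × €4,190 = €167,600
Conduct not intentional: the in-lieu enhancement does not apply.
Actual plus statutory damages: €78,650 + €167,600 = €246,250
Attorney fees: 10% of €246,250 = €24,625
Total before cap: €246,250 + €24,625 = €270,875
Cap at €356,400: €270,875 is within the cap, no reduction.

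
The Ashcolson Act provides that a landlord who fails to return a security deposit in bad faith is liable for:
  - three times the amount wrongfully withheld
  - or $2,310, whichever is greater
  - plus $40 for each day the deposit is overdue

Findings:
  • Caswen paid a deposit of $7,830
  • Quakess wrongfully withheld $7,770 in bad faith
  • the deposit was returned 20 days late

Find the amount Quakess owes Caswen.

Recovery: $24,110

Trebled: 3 × $7,770 = $23,310
Minimum $2,310: $23,310 meets the minimum, no increase.
Late-return penalty: 20 × $40 = $800
Damages plus late penalty: $23,310 + $800 = $24,110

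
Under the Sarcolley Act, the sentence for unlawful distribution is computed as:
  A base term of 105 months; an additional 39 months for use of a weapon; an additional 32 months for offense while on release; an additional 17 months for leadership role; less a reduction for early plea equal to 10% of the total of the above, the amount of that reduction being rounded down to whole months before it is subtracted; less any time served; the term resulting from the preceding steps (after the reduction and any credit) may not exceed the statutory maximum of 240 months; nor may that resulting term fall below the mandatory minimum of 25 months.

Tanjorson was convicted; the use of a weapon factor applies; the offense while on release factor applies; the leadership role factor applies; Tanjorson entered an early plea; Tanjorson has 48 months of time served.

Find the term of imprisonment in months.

Use of a weapon enhancement: +39 months
Offense while on release enhancement: +32 months
Leadership role enhancement: +17 months
Adjusted term: 105 months + 39 months + 32 months + 17 months = 193 months
Early plea reduction: 10% of 193 months = 19 months (rounded down)
After reduction: 193 − 19 = 174 months
Less time served: 174 months − 48 months = 126 months
Cap at 240 months: 126 months is within the cap, no reduction.
Minimum 25 months: 126 months meets the minimum, no increase.

126 months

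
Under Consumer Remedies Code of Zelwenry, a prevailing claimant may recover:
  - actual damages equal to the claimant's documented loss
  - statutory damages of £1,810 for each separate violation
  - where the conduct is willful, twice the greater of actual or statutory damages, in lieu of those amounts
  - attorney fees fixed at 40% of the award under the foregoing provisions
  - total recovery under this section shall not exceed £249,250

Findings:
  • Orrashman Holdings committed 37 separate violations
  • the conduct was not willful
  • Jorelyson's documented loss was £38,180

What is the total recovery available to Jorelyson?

£147,210

Statutory damages: 37 × £1,810 = £66,970
Conduct not willful: the in-lieu enhancement does not apply.
Actual plus statutory damages: £38,180 + £66,970 = £105,150
Attorney fees: 40% of £105,150 = £42,060
Total before cap: £105,150 + £42,060 = £147,210
Cap at £249,250: £147,210 is within the cap, no reduction.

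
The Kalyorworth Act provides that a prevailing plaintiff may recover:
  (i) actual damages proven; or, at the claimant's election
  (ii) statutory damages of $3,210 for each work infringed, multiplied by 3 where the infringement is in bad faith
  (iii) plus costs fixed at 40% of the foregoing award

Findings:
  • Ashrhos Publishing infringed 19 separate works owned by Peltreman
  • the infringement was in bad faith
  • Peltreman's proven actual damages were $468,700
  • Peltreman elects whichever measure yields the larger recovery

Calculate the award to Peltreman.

Statutory damages: 19 × $3,210 = $60,990
Trebled: 3 × $60,990 = $182,970
Greater of actual damages ($468,700) or enhanced statutory damages ($182,970): $468,700
Costs: 40% of $468,700 = $187,480
Award plus costs: $468,700 + $187,480 = $656,180

$656,180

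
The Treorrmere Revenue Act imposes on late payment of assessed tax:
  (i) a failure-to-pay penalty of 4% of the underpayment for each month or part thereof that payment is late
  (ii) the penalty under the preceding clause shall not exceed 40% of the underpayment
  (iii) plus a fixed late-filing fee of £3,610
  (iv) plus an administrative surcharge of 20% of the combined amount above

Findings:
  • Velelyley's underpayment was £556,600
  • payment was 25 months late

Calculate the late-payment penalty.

£271,500

Accrued rate: 4% × 25 = 100%, capped at 40% → 40%
Failure-to-pay penalty: 40% of £556,600 = £222,640
Penalty before surcharge: £222,640 + £3,610 = £226,250
Administrative surcharge: 20% of £226,250 = £45,250
Total penalty: £226,250 + £45,250 = £271,500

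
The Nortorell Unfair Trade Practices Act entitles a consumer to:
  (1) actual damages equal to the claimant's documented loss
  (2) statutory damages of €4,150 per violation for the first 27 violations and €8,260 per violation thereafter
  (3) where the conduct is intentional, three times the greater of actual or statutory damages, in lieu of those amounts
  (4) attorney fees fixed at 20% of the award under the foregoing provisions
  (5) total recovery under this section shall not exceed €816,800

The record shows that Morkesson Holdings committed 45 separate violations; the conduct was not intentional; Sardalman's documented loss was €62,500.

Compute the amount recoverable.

First 27 violations: 27 × €4,150 = €112,050
Remaining violations: (45 − 27) × €8,260 = €148,680
Statutory damages: €112,050 + €148,680 = €260,730
Conduct not intentional: the in-lieu enhancement does not apply.
Actual plus statutory damages: €62,500 + €260,730 = €323,230
Attorney fees: 20% of €323,230 = €64,646
Total before cap: €323,230 + €64,646 = €387,876
Cap at €816,800: €387,876 is within the cap, no reduction.

Total recovery: €387,876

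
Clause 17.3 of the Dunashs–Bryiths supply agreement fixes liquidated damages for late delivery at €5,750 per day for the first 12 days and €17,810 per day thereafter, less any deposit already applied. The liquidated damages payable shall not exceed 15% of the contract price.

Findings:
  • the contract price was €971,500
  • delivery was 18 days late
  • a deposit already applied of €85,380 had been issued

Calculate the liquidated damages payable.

First 12 days: 12 × €5,750 = €69,000
Remaining days: (18 − 12) × €17,810 = €106,860
Accrued per-day damages: €69,000 + €106,860 = €175,860
Less deposit already applied: €175,860 − €85,380 = €90,480
Cap: 15% of €971,500 = €145,725
Cap at €145,725: €90,480 is within the cap, no reduction.

€90,480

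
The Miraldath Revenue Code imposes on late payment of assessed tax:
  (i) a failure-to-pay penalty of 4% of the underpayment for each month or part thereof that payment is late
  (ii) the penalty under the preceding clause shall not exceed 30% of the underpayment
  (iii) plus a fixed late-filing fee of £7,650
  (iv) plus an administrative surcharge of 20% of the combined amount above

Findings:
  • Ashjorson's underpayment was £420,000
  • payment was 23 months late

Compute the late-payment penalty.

Accrued rate: 4% × 23 = 92%, capped at 30% → 30%
Failure-to-pay penalty: 30% of £420,000 = £126,000
Penalty before surcharge: £126,000 + £7,650 = £133,650
Administrative surcharge: 20% of £133,650 = £26,730
Total penalty: £133,650 + £26,730 = £160,380

£160,380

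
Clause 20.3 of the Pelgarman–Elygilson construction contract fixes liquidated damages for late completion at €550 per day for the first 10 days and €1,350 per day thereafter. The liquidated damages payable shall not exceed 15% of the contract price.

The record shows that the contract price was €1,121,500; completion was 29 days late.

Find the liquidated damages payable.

€31,150

First 10 days: 10 × €550 = €5,500
Remaining days: (29 − 10) × €1,350 = €25,650
Accrued per-day damages: €5,500 + €25,650 = €31,150
Cap: 15% of €1,121,500 = €168,225
Cap at €168,225: €31,150 is within the cap, no reduction.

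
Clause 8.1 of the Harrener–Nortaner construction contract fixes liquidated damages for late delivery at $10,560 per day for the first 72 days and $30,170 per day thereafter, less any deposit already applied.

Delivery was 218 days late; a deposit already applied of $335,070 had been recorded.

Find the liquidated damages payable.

First 72 days: 72 × $10,560 = $760,320
Remaining days: (218 − 72) × $30,170 = $4,404,820
Accrued per-day damages: $760,320 + $4,404,820 = $5,165,140
Less deposit already applied: $5,165,140 − $335,070 = $4,830,070

$4,830,070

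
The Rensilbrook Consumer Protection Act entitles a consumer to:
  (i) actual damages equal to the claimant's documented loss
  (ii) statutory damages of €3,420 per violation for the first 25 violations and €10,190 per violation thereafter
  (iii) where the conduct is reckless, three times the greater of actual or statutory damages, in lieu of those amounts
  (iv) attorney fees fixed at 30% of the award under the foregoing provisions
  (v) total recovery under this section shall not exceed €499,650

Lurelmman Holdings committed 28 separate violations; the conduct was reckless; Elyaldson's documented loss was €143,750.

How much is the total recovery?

First 25 violations: 25 × €3,420 = €85,500
Remaining violations: (28 − 25) × €10,190 = €30,570
Statutory damages: €85,500 + €30,570 = €116,070
Greater of actual damages (€143,750) or statutory damages (€116,070): €143,750
Trebled: 3 × €143,750 = €431,250
Attorney fees: 30% of €431,250 = €129,375
Total before cap: €431,250 + €129,375 = €560,625
Cap at €499,650: €560,625 exceeds the cap → €499,650

€499,650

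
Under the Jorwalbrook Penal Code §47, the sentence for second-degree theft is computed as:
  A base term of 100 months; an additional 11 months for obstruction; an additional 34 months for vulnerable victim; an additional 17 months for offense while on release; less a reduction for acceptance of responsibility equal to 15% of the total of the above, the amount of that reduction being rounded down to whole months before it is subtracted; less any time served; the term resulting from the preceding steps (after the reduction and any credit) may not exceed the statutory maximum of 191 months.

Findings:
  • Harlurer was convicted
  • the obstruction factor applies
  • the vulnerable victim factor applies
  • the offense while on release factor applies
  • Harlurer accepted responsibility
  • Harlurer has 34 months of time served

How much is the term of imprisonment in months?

Sentence: 104 months

Obstruction enhancement: +11 months
Vulnerable victim enhancement: +34 months
Offense while on release enhancement: +17 months
Adjusted term: 100 months + 11 months + 34 months + 17 months = 162 months
Acceptance of responsibility reduction: 15% of 162 months = 24 months (rounded down)
After reduction: 162 − 24 = 138 months
Less time served: 138 months − 34 months = 104 months
Cap at 191 months: 104 months is within the cap, no reduction.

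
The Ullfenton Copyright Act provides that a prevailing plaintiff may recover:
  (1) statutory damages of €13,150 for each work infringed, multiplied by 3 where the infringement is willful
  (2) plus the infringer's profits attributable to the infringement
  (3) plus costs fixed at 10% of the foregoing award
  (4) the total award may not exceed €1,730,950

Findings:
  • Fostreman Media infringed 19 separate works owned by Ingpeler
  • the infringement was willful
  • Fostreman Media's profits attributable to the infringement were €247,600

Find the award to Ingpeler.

Award: €1,096,865

Statutory damages: 19 × €13,150 = €249,850
Trebled: 3 × €249,850 = €749,550
Combined award: €749,550 + €247,600 = €997,150
Costs: 10% of €997,150 = €99,715
Award plus costs: €997,150 + €99,715 = €1,096,865
Cap at €1,730,950: €1,096,865 is within the cap, no reduction.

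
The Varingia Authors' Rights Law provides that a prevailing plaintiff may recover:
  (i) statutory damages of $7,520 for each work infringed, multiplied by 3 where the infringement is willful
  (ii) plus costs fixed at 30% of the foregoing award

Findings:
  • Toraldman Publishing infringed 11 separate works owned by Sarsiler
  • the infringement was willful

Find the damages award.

$322,608

Statutory damages: 11 × $7,520 = $82,720
Trebled: 3 × $82,720 = $248,160
Costs: 30% of $248,160 = $74,448
Award plus costs: $248,160 + $74,448 = $322,608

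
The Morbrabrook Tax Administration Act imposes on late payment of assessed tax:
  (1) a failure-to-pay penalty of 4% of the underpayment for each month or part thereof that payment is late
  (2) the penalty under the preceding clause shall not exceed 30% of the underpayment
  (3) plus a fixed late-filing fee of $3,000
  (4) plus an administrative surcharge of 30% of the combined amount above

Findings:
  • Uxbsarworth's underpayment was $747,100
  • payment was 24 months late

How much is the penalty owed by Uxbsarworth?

$295,269

Accrued rate: 4% × 24 = 96%, capped at 30% → 30%
Failure-to-pay penalty: 30% of $747,100 = $224,130
Penalty before surcharge: $224,130 + $3,000 = $227,130
Administrative surcharge: 30% of $227,130 = $68,139
Total penalty: $227,130 + $68,139 = $295,269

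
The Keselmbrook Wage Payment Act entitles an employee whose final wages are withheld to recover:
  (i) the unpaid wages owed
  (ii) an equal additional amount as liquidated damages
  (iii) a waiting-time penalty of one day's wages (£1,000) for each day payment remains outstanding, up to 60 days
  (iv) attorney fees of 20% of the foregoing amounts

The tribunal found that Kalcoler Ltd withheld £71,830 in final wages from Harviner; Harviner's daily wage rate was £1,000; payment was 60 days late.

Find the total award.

£244,392

Liquidated damages (equal amount): £71,830
Penalty days: min(60, 60) = 60
Waiting-time penalty: 60 × £1,000 = £60,000
Subtotal: £71,830 + £71,830 + £60,000 = £203,660
Attorney fees: 20% of £203,660 = £40,732
Total award: £203,660 + £40,732 = £244,392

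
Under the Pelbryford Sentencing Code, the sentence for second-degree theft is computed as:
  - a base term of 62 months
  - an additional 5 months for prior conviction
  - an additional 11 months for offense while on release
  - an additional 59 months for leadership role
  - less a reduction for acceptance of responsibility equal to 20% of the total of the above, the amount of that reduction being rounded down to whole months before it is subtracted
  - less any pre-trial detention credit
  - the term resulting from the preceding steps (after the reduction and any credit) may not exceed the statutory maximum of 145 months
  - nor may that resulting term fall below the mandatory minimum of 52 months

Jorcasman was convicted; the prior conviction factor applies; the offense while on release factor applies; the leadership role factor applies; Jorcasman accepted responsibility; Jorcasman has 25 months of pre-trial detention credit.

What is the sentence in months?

85 months

Prior conviction enhancement: +5 months
Offense while on release enhancement: +11 months
Leadership role enhancement: +59 months
Adjusted term: 62 months + 5 months + 11 months + 59 months = 137 months
Acceptance of responsibility reduction: 20% of 137 months = 27 months (rounded down)
After reduction: 137 − 27 = 110 months
Less pre-trial detention credit: 110 months − 25 months = 85 months
Cap at 145 months: 85 months is within the cap, no reduction.
Minimum 52 months: 85 months meets the minimum, no increase.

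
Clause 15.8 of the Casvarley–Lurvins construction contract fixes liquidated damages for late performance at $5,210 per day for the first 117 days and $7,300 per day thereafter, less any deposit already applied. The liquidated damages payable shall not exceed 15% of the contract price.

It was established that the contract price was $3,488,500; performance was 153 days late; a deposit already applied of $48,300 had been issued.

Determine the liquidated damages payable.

First 117 days: 117 × $5,210 = $609,570
Remaining days: (153 − 117) × $7,300 = $262,800
Accrued per-day damages: $609,570 + $262,800 = $872,370
Less deposit already applied: $872,370 − $48,300 = $824,070
Cap: 15% of $3,488,500 = $523,275
Cap at $523,275: $824,070 exceeds the cap → $523,275

$523,275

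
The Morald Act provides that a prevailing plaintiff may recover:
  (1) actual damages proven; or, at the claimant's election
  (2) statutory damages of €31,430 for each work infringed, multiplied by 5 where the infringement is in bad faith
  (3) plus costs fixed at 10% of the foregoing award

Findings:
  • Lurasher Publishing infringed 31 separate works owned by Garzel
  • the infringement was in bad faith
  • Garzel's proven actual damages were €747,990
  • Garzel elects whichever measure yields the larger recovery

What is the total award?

Statutory damages: 31 × €31,430 = €974,330
Multiplied by 5: 5 × €974,330 = €4,871,650
Greater of actual damages (€747,990) or enhanced statutory damages (€4,871,650): €4,871,650
Costs: 10% of €4,871,650 = €487,165
Award plus costs: €4,871,650 + €487,165 = €5,358,815

€5,358,815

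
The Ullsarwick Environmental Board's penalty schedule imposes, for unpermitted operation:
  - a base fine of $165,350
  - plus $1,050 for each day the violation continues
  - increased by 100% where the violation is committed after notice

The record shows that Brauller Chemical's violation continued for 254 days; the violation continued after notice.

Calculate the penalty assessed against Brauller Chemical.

Civil penalty: $864,100

Per-day component: 254 × $1,050 = $266,700
Base plus per-day: $165,350 + $266,700 = $432,050
Enhancement: 100% of $432,050 = $432,050
Enhanced fine: $432,050 + $432,050 = $864,100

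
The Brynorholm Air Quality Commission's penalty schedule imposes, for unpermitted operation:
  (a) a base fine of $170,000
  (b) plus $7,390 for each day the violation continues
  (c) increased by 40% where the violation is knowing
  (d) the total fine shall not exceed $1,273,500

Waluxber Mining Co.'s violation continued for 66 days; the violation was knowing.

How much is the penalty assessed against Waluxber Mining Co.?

$920,836

Per-day component: 66 × $7,390 = $487,740
Base plus per-day: $170,000 + $487,740 = $657,740
Enhancement: 40% of $657,740 = $263,096
Enhanced fine: $657,740 + $263,096 = $920,836
Cap at $1,273,500: $920,836 is within the cap, no reduction.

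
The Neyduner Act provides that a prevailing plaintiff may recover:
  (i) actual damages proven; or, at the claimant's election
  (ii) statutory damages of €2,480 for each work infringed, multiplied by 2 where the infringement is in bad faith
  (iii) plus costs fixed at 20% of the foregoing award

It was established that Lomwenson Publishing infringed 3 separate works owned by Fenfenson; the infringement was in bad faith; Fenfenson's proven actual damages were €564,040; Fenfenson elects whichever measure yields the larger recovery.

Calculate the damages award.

Statutory damages: 3 × €2,480 = €7,440
Doubled: 2 × €7,440 = €14,880
Greater of actual damages (€564,040) or enhanced statutory damages (€14,880): €564,040
Costs: 20% of €564,040 = €112,808
Award plus costs: €564,040 + €112,808 = €676,848

Award: €676,848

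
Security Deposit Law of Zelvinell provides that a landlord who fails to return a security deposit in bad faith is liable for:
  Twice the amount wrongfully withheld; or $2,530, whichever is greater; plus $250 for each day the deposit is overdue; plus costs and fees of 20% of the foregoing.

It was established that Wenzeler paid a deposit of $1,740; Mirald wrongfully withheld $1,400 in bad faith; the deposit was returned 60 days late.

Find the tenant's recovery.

$21,360

Doubled: 2 × $1,400 = $2,800
Minimum $2,530: $2,800 meets the minimum, no increase.
Late-return penalty: 60 × $250 = $15,000
Damages plus late penalty: $2,800 + $15,000 = $17,800
Costs and fees: 20% of $17,800 = $3,560
Total recovery: $17,800 + $3,560 = $21,360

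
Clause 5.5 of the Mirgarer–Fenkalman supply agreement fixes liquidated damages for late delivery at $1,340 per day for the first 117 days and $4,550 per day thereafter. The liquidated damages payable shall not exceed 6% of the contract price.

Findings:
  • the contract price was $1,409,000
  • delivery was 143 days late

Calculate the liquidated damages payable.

First 117 days: 117 × $1,340 = $156,780
Remaining days: (143 − 117) × $4,550 = $118,300
Accrued per-day damages: $156,780 + $118,300 = $275,080
Cap: 6% of $1,409,000 = $84,540
Cap at $84,540: $275,080 exceeds the cap → $84,540

$84,540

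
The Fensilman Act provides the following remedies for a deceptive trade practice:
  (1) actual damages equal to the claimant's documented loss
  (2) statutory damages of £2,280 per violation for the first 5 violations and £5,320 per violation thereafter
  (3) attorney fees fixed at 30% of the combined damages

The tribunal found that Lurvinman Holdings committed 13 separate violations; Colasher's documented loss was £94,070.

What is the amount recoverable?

£192,439

First 5 violations: 5 × £2,280 = £11,400
Remaining violations: (13 − 5) × £5,320 = £42,560
Statutory damages: £11,400 + £42,560 = £53,960
Combined damages: £94,070 + £53,960 = £148,030
Attorney fees: 30% of £148,030 = £44,409
Total recovery: £148,030 + £44,409 = £192,439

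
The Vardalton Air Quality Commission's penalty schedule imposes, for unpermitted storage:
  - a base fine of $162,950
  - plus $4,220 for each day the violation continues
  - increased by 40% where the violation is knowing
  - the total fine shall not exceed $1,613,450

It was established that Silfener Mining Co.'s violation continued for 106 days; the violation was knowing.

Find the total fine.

Per-day component: 106 × $4,220 = $447,320
Base plus per-day: $162,950 + $447,320 = $610,270
Enhancement: 40% of $610,270 = $244,108
Enhanced fine: $610,270 + $244,108 = $854,378
Cap at $1,613,450: $854,378 is within the cap, no reduction.

$854,378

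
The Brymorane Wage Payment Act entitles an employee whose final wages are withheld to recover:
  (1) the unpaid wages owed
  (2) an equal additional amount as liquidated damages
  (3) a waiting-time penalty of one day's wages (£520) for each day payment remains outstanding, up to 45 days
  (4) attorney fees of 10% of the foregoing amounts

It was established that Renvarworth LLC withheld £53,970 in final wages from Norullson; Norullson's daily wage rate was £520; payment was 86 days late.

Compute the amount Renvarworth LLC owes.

£144,474

Liquidated damages (equal amount): £53,970
Penalty days: min(86, 45) = 45
Waiting-time penalty: 45 × £520 = £23,400
Subtotal: £53,970 + £53,970 + £23,400 = £131,340
Attorney fees: 10% of £131,340 = £13,134
Total award: £131,340 + £13,134 = £144,474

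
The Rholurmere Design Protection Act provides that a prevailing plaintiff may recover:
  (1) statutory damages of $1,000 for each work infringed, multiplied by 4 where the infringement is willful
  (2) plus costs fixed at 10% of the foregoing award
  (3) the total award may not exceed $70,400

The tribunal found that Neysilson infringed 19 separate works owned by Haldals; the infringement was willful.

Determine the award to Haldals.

Statutory damages: 19 × $1,000 = $19,000
Multiplied by 4: 4 × $19,000 = $76,000
Costs: 10% of $76,000 = $7,600
Award plus costs: $76,000 + $7,600 = $83,600
Cap at $70,400: $83,600 exceeds the cap → $70,400

$70,400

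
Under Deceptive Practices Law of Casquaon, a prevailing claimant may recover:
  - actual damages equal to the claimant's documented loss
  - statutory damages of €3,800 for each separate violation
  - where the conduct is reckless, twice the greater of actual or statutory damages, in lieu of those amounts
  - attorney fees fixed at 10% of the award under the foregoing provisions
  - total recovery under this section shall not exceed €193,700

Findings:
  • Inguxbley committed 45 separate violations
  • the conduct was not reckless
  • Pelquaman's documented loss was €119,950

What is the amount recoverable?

€193,700

Statutory damages: 45 × €3,800 = €171,000
Conduct not reckless: the in-lieu enhancement does not apply.
Actual plus statutory damages: €119,950 + €171,000 = €290,950
Attorney fees: 10% of €290,950 = €29,095
Total before cap: €290,950 + €29,095 = €320,045
Cap at €193,700: €320,045 exceeds the cap → €193,700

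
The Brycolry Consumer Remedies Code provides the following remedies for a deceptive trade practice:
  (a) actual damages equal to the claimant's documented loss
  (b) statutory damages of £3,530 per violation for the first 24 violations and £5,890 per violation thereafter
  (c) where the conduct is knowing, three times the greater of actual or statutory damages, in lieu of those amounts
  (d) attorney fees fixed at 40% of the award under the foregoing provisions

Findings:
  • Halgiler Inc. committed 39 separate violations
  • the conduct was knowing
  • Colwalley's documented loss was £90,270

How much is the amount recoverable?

£726,894

First 24 violations: 24 × £3,530 = £84,720
Remaining violations: (39 − 24) × £5,890 = £88,350
Statutory damages: £84,720 + £88,350 = £173,070
Greater of actual damages (£90,270) or statutory damages (£173,070): £173,070
Trebled: 3 × £173,070 = £519,210
Attorney fees: 40% of £519,210 = £207,684
Total recovery: £519,210 + £207,684 = £726,894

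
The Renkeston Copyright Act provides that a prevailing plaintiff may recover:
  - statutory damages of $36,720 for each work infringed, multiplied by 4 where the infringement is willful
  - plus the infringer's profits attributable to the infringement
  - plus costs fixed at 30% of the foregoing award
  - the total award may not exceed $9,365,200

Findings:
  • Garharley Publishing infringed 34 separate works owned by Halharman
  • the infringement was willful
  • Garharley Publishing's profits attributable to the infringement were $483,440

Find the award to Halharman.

Statutory damages: 34 × $36,720 = $1,248,480
Multiplied by 4: 4 × $1,248,480 = $4,993,920
Combined award: $4,993,920 + $483,440 = $5,477,360
Costs: 30% of $5,477,360 = $1,643,208
Award plus costs: $5,477,360 + $1,643,208 = $7,120,568
Cap at $9,365,200: $7,120,568 is within the cap, no reduction.

$7,120,568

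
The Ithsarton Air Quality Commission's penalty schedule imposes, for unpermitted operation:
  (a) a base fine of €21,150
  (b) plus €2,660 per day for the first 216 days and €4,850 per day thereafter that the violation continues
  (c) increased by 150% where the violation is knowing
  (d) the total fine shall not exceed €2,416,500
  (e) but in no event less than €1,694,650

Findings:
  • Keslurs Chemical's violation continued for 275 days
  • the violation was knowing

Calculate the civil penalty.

First 216 days: 216 × €2,660 = €574,560
Remaining days: (275 − 216) × €4,850 = €286,150
Per-day component: €574,560 + €286,150 = €860,710
Base plus per-day: €21,150 + €860,710 = €881,860
Enhancement: 150% of €881,860 = €1,322,790
Enhanced fine: €881,860 + €1,322,790 = €2,204,650
Cap at €2,416,500: €2,204,650 is within the cap, no reduction.
Minimum €1,694,650: €2,204,650 meets the minimum, no increase.

€2,204,650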